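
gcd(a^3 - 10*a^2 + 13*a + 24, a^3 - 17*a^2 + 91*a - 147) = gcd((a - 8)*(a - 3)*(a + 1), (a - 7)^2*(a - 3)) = a - 3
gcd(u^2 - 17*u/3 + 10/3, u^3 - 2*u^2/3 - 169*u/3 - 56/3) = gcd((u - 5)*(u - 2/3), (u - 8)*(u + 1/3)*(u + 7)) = 1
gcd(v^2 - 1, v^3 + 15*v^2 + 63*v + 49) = v + 1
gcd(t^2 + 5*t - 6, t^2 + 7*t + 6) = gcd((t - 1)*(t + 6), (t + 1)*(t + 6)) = t + 6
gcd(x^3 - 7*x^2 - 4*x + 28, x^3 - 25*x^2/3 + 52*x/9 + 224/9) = x - 7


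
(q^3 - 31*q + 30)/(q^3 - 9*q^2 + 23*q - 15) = (q + 6)/(q - 3)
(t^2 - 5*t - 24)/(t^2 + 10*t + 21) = (t - 8)/(t + 7)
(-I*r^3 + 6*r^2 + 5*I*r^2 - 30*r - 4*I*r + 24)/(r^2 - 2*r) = (-I*r^3 + r^2*(6 + 5*I) - 2*r*(15 + 2*I) + 24)/(r*(r - 2))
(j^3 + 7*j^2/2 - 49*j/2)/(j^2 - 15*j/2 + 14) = j*(j + 7)/(j - 4)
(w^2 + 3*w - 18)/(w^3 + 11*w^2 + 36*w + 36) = (w - 3)/(w^2 + 5*w + 6)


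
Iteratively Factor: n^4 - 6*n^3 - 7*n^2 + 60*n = (n)*(n^3 - 6*n^2 - 7*n + 60) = n*(n - 4)*(n^2 - 2*n - 15) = n*(n - 4)*(n + 3)*(n - 5)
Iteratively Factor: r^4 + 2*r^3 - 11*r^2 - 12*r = (r - 3)*(r^3 + 5*r^2 + 4*r) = (r - 3)*(r + 1)*(r^2 + 4*r) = r*(r - 3)*(r + 1)*(r + 4)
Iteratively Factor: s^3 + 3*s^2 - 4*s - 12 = (s + 2)*(s^2 + s - 6) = (s + 2)*(s + 3)*(s - 2)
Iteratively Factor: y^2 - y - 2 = (y + 1)*(y - 2)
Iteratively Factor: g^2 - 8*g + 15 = (g - 3)*(g - 5)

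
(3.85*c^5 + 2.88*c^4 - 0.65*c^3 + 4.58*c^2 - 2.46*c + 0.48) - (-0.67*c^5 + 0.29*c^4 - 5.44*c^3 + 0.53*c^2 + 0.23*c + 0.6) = 4.52*c^5 + 2.59*c^4 + 4.79*c^3 + 4.05*c^2 - 2.69*c - 0.12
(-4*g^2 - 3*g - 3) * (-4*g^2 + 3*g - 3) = 16*g^4 + 15*g^2 + 9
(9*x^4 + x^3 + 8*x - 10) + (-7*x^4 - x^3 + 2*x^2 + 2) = 2*x^4 + 2*x^2 + 8*x - 8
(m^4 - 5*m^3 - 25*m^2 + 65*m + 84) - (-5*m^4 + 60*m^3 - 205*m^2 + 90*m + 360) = 6*m^4 - 65*m^3 + 180*m^2 - 25*m - 276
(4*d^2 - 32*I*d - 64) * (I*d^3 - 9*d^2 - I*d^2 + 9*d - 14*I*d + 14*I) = 4*I*d^5 - 4*d^4 - 4*I*d^4 + 4*d^3 + 168*I*d^3 + 128*d^2 - 168*I*d^2 - 128*d + 896*I*d - 896*I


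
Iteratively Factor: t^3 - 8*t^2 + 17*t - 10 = (t - 1)*(t^2 - 7*t + 10) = (t - 5)*(t - 1)*(t - 2)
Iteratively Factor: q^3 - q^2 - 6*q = (q + 2)*(q^2 - 3*q) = (q - 3)*(q + 2)*(q)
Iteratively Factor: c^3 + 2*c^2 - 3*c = (c)*(c^2 + 2*c - 3) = c*(c - 1)*(c + 3)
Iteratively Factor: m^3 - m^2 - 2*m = (m)*(m^2 - m - 2) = m*(m + 1)*(m - 2)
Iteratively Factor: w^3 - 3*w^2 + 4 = (w + 1)*(w^2 - 4*w + 4) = (w - 2)*(w + 1)*(w - 2)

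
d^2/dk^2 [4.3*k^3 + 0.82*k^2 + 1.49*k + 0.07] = 25.8*k + 1.64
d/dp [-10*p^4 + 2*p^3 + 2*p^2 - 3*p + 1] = -40*p^3 + 6*p^2 + 4*p - 3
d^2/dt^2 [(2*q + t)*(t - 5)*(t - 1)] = 4*q + 6*t - 12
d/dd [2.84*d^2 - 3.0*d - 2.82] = 5.68*d - 3.0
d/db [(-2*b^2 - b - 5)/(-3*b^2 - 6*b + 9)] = (3*b^2 - 22*b - 13)/(3*(b^4 + 4*b^3 - 2*b^2 - 12*b + 9))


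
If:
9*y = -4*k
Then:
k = -9*y/4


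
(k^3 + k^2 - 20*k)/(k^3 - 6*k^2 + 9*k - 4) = k*(k + 5)/(k^2 - 2*k + 1)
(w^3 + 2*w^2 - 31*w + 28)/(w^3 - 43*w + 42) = (w - 4)/(w - 6)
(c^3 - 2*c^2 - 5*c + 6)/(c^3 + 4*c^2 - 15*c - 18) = (c^2 + c - 2)/(c^2 + 7*c + 6)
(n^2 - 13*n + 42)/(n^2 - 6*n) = (n - 7)/n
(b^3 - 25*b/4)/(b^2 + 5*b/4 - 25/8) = 2*b*(2*b - 5)/(4*b - 5)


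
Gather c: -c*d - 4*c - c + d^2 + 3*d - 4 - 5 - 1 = c*(-d - 5) + d^2 + 3*d - 10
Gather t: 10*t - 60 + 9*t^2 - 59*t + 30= 9*t^2 - 49*t - 30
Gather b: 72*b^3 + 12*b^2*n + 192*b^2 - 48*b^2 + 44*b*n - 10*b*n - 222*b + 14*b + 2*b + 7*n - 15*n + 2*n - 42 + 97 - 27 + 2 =72*b^3 + b^2*(12*n + 144) + b*(34*n - 206) - 6*n + 30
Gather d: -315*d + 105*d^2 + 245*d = 105*d^2 - 70*d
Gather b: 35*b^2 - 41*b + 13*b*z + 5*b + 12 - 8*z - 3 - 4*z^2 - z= 35*b^2 + b*(13*z - 36) - 4*z^2 - 9*z + 9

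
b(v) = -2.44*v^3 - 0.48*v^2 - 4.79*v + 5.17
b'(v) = -7.32*v^2 - 0.96*v - 4.79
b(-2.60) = 57.26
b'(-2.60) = -51.78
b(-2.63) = 58.83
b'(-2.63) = -52.90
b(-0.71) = 9.20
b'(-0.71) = -7.80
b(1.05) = -3.21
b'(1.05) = -13.87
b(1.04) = -3.08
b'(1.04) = -13.71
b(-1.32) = 16.27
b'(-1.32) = -16.28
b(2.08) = -28.83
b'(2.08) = -38.46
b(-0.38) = 7.05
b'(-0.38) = -5.48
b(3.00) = -79.40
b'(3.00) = -73.55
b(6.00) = -567.89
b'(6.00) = -274.07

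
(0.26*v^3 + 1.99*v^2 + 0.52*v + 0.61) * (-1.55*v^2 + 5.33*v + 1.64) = -0.403*v^5 - 1.6987*v^4 + 10.2271*v^3 + 5.0897*v^2 + 4.1041*v + 1.0004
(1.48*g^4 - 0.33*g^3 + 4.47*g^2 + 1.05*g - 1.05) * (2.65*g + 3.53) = 3.922*g^5 + 4.3499*g^4 + 10.6806*g^3 + 18.5616*g^2 + 0.924*g - 3.7065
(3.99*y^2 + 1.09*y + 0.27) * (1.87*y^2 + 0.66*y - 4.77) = 7.4613*y^4 + 4.6717*y^3 - 17.808*y^2 - 5.0211*y - 1.2879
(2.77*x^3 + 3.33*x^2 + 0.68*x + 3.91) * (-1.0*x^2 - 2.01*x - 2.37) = -2.77*x^5 - 8.8977*x^4 - 13.9382*x^3 - 13.1689*x^2 - 9.4707*x - 9.2667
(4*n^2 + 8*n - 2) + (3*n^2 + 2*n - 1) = 7*n^2 + 10*n - 3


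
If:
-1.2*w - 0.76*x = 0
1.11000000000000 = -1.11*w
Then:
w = -1.00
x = 1.58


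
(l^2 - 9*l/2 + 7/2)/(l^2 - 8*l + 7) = (l - 7/2)/(l - 7)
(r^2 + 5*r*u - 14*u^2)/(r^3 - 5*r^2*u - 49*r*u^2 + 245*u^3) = (r - 2*u)/(r^2 - 12*r*u + 35*u^2)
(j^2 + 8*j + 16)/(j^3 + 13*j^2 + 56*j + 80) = 1/(j + 5)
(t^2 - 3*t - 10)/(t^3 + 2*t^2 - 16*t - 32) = (t - 5)/(t^2 - 16)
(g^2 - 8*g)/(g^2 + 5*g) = (g - 8)/(g + 5)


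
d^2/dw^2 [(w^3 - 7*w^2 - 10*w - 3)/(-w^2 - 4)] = 2*(14*w^3 - 75*w^2 - 168*w + 100)/(w^6 + 12*w^4 + 48*w^2 + 64)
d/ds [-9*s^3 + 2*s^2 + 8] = s*(4 - 27*s)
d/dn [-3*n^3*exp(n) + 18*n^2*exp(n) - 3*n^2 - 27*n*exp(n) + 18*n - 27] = -3*n^3*exp(n) + 9*n^2*exp(n) + 9*n*exp(n) - 6*n - 27*exp(n) + 18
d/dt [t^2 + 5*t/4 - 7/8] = 2*t + 5/4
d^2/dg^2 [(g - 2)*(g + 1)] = 2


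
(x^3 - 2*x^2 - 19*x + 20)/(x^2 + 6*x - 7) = (x^2 - x - 20)/(x + 7)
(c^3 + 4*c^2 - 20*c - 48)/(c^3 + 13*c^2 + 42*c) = (c^2 - 2*c - 8)/(c*(c + 7))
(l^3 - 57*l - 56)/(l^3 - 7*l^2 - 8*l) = (l + 7)/l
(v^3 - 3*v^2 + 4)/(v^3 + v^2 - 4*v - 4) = (v - 2)/(v + 2)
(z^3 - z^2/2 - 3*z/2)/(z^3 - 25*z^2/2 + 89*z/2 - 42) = z*(z + 1)/(z^2 - 11*z + 28)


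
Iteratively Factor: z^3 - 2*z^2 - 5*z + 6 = (z - 3)*(z^2 + z - 2) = (z - 3)*(z + 2)*(z - 1)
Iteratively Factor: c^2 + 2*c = (c + 2)*(c)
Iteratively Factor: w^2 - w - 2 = (w + 1)*(w - 2)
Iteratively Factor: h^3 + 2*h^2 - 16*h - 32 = (h + 2)*(h^2 - 16) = (h + 2)*(h + 4)*(h - 4)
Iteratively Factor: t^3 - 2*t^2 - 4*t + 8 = (t + 2)*(t^2 - 4*t + 4) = (t - 2)*(t + 2)*(t - 2)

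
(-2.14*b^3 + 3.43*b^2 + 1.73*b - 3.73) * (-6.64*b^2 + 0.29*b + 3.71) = 14.2096*b^5 - 23.3958*b^4 - 18.4319*b^3 + 37.9942*b^2 + 5.3366*b - 13.8383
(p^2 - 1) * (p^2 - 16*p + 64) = p^4 - 16*p^3 + 63*p^2 + 16*p - 64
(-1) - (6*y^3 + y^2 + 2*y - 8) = -6*y^3 - y^2 - 2*y + 7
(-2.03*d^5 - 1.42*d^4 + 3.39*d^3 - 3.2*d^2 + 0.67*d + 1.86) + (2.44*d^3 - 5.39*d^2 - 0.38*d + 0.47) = -2.03*d^5 - 1.42*d^4 + 5.83*d^3 - 8.59*d^2 + 0.29*d + 2.33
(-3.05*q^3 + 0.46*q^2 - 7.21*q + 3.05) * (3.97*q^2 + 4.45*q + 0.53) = -12.1085*q^5 - 11.7463*q^4 - 28.1932*q^3 - 19.7322*q^2 + 9.7512*q + 1.6165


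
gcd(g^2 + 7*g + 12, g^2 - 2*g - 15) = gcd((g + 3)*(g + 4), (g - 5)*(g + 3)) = g + 3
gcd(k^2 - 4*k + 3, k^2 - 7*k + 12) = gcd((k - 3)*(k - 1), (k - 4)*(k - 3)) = k - 3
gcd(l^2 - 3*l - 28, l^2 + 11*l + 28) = l + 4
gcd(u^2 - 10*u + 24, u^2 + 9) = 1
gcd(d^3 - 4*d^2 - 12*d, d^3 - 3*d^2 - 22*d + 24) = d - 6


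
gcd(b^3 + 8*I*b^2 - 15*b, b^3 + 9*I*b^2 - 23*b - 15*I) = b^2 + 8*I*b - 15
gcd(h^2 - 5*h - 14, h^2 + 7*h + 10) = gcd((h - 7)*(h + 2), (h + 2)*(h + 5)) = h + 2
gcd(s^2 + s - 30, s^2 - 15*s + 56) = 1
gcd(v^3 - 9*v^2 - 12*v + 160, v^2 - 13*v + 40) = v^2 - 13*v + 40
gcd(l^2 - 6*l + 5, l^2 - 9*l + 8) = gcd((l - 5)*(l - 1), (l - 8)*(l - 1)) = l - 1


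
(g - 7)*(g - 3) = g^2 - 10*g + 21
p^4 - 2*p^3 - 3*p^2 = p^2*(p - 3)*(p + 1)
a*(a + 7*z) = a^2 + 7*a*z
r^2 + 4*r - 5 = (r - 1)*(r + 5)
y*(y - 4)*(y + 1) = y^3 - 3*y^2 - 4*y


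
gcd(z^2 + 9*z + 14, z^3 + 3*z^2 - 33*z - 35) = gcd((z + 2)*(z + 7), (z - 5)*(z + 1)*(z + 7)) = z + 7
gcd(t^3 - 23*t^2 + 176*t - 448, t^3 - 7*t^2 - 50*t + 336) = t - 8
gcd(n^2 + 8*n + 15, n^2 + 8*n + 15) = n^2 + 8*n + 15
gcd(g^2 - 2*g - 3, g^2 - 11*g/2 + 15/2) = g - 3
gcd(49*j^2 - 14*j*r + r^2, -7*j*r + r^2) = -7*j + r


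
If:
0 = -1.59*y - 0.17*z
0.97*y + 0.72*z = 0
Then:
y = 0.00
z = 0.00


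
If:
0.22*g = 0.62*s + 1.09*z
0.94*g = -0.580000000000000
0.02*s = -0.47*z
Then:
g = -0.62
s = -0.24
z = 0.01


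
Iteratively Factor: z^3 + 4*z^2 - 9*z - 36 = (z - 3)*(z^2 + 7*z + 12) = (z - 3)*(z + 3)*(z + 4)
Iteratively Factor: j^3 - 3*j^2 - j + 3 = (j + 1)*(j^2 - 4*j + 3) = (j - 1)*(j + 1)*(j - 3)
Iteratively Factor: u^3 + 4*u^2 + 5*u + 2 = (u + 2)*(u^2 + 2*u + 1) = (u + 1)*(u + 2)*(u + 1)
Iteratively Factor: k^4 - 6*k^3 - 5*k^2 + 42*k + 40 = (k - 4)*(k^3 - 2*k^2 - 13*k - 10) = (k - 5)*(k - 4)*(k^2 + 3*k + 2) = (k - 5)*(k - 4)*(k + 2)*(k + 1)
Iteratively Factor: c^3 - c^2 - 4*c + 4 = (c - 1)*(c^2 - 4) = (c - 2)*(c - 1)*(c + 2)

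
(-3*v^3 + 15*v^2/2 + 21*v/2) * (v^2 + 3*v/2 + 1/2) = -3*v^5 + 3*v^4 + 81*v^3/4 + 39*v^2/2 + 21*v/4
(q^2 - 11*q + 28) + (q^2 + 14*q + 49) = 2*q^2 + 3*q + 77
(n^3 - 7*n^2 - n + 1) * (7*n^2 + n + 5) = 7*n^5 - 48*n^4 - 9*n^3 - 29*n^2 - 4*n + 5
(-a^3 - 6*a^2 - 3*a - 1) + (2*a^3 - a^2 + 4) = a^3 - 7*a^2 - 3*a + 3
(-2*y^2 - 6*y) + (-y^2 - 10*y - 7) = -3*y^2 - 16*y - 7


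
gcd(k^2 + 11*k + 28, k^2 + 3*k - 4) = k + 4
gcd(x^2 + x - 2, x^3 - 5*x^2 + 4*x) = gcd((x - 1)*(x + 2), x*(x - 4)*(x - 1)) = x - 1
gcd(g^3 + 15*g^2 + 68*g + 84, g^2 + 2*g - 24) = g + 6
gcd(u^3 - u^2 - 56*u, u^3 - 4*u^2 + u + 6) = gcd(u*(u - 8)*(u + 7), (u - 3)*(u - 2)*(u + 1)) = 1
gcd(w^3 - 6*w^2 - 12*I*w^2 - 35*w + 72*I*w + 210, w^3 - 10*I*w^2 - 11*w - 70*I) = w^2 - 12*I*w - 35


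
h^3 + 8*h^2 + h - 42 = (h - 2)*(h + 3)*(h + 7)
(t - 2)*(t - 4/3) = t^2 - 10*t/3 + 8/3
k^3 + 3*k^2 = k^2*(k + 3)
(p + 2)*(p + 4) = p^2 + 6*p + 8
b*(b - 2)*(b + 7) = b^3 + 5*b^2 - 14*b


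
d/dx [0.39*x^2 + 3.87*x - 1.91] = 0.78*x + 3.87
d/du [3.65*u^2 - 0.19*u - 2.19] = 7.3*u - 0.19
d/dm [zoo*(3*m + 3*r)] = zoo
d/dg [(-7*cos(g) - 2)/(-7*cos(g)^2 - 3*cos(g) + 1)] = (49*cos(g)^2 + 28*cos(g) + 13)*sin(g)/(-7*sin(g)^2 + 3*cos(g) + 6)^2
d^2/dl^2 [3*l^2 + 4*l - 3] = 6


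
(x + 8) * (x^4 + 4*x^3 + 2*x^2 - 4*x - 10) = x^5 + 12*x^4 + 34*x^3 + 12*x^2 - 42*x - 80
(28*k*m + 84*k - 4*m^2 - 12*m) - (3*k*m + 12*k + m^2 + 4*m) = 25*k*m + 72*k - 5*m^2 - 16*m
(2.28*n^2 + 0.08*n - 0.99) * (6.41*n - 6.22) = 14.6148*n^3 - 13.6688*n^2 - 6.8435*n + 6.1578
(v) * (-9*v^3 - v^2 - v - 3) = -9*v^4 - v^3 - v^2 - 3*v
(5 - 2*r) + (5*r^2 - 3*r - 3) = 5*r^2 - 5*r + 2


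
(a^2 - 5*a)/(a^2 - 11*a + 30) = a/(a - 6)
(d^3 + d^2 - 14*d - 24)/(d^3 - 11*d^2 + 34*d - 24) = (d^2 + 5*d + 6)/(d^2 - 7*d + 6)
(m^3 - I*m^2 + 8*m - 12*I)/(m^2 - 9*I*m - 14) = (m^2 + I*m + 6)/(m - 7*I)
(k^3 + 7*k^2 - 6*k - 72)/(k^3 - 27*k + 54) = (k + 4)/(k - 3)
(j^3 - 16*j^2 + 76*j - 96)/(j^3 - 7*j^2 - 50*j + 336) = (j - 2)/(j + 7)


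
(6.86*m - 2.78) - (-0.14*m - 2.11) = 7.0*m - 0.67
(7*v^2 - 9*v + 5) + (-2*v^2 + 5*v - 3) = 5*v^2 - 4*v + 2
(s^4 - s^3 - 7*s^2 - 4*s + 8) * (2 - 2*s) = -2*s^5 + 4*s^4 + 12*s^3 - 6*s^2 - 24*s + 16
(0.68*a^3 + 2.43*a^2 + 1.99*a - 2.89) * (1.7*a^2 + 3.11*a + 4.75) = 1.156*a^5 + 6.2458*a^4 + 14.1703*a^3 + 12.8184*a^2 + 0.464600000000001*a - 13.7275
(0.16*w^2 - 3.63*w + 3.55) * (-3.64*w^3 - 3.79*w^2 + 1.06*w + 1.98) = -0.5824*w^5 + 12.6068*w^4 + 1.0053*w^3 - 16.9855*w^2 - 3.4244*w + 7.029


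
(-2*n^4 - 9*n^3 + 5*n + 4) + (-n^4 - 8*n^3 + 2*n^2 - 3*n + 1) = -3*n^4 - 17*n^3 + 2*n^2 + 2*n + 5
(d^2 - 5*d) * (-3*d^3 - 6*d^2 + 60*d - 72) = -3*d^5 + 9*d^4 + 90*d^3 - 372*d^2 + 360*d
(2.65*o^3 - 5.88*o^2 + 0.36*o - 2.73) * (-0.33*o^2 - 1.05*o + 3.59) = -0.8745*o^5 - 0.8421*o^4 + 15.5687*o^3 - 20.5863*o^2 + 4.1589*o - 9.8007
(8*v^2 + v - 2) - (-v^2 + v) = 9*v^2 - 2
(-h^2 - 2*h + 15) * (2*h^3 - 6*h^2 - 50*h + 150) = -2*h^5 + 2*h^4 + 92*h^3 - 140*h^2 - 1050*h + 2250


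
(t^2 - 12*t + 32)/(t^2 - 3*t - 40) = (t - 4)/(t + 5)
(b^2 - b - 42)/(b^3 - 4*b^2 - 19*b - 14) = (b + 6)/(b^2 + 3*b + 2)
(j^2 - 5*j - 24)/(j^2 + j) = (j^2 - 5*j - 24)/(j*(j + 1))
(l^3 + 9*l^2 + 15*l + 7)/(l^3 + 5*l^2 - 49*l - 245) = (l^2 + 2*l + 1)/(l^2 - 2*l - 35)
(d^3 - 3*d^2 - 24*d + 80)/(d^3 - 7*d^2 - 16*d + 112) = (d^2 + d - 20)/(d^2 - 3*d - 28)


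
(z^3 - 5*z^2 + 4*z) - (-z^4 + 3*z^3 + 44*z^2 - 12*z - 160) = z^4 - 2*z^3 - 49*z^2 + 16*z + 160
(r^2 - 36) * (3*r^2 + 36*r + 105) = 3*r^4 + 36*r^3 - 3*r^2 - 1296*r - 3780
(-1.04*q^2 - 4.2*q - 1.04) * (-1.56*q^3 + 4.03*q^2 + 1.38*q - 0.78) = 1.6224*q^5 + 2.3608*q^4 - 16.7388*q^3 - 9.176*q^2 + 1.8408*q + 0.8112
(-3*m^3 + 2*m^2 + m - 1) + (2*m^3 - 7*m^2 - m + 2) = -m^3 - 5*m^2 + 1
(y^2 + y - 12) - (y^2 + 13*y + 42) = -12*y - 54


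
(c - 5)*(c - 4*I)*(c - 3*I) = c^3 - 5*c^2 - 7*I*c^2 - 12*c + 35*I*c + 60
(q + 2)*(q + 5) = q^2 + 7*q + 10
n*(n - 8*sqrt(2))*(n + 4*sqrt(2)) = n^3 - 4*sqrt(2)*n^2 - 64*n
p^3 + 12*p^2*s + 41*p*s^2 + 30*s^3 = (p + s)*(p + 5*s)*(p + 6*s)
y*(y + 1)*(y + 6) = y^3 + 7*y^2 + 6*y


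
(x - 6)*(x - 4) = x^2 - 10*x + 24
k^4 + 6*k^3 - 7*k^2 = k^2*(k - 1)*(k + 7)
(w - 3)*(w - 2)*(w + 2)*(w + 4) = w^4 + w^3 - 16*w^2 - 4*w + 48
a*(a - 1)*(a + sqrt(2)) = a^3 - a^2 + sqrt(2)*a^2 - sqrt(2)*a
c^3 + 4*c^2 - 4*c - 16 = (c - 2)*(c + 2)*(c + 4)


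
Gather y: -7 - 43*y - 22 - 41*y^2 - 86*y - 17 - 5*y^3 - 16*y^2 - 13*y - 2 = -5*y^3 - 57*y^2 - 142*y - 48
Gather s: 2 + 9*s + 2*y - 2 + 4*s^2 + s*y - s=4*s^2 + s*(y + 8) + 2*y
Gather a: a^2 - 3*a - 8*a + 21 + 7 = a^2 - 11*a + 28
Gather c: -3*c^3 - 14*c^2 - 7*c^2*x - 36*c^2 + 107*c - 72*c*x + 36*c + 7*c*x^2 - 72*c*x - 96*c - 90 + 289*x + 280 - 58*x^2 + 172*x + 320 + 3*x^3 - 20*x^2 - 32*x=-3*c^3 + c^2*(-7*x - 50) + c*(7*x^2 - 144*x + 47) + 3*x^3 - 78*x^2 + 429*x + 510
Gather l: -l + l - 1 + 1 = 0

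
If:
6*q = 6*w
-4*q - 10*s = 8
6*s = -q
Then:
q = -24/7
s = 4/7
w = -24/7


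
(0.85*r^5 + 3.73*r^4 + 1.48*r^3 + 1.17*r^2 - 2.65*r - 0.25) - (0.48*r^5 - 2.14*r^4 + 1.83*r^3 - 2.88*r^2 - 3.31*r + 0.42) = 0.37*r^5 + 5.87*r^4 - 0.35*r^3 + 4.05*r^2 + 0.66*r - 0.67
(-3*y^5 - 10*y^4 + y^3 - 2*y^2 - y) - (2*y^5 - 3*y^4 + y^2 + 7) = -5*y^5 - 7*y^4 + y^3 - 3*y^2 - y - 7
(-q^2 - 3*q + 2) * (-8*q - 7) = 8*q^3 + 31*q^2 + 5*q - 14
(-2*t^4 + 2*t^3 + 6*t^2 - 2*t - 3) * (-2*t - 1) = 4*t^5 - 2*t^4 - 14*t^3 - 2*t^2 + 8*t + 3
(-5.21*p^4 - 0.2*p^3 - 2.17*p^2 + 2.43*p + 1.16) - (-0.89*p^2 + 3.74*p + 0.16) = -5.21*p^4 - 0.2*p^3 - 1.28*p^2 - 1.31*p + 1.0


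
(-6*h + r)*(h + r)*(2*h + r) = -12*h^3 - 16*h^2*r - 3*h*r^2 + r^3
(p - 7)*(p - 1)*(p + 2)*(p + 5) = p^4 - p^3 - 39*p^2 - 31*p + 70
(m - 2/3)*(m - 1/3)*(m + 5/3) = m^3 + 2*m^2/3 - 13*m/9 + 10/27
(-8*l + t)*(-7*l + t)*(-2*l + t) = -112*l^3 + 86*l^2*t - 17*l*t^2 + t^3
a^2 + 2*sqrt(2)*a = a*(a + 2*sqrt(2))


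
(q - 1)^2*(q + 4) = q^3 + 2*q^2 - 7*q + 4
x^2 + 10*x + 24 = (x + 4)*(x + 6)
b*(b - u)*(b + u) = b^3 - b*u^2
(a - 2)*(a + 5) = a^2 + 3*a - 10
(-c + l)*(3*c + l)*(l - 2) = -3*c^2*l + 6*c^2 + 2*c*l^2 - 4*c*l + l^3 - 2*l^2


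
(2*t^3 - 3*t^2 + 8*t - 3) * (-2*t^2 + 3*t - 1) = -4*t^5 + 12*t^4 - 27*t^3 + 33*t^2 - 17*t + 3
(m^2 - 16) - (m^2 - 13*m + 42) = 13*m - 58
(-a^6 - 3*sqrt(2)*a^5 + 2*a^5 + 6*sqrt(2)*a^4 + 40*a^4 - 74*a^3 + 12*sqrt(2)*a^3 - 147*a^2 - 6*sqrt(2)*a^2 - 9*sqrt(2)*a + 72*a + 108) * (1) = -a^6 - 3*sqrt(2)*a^5 + 2*a^5 + 6*sqrt(2)*a^4 + 40*a^4 - 74*a^3 + 12*sqrt(2)*a^3 - 147*a^2 - 6*sqrt(2)*a^2 - 9*sqrt(2)*a + 72*a + 108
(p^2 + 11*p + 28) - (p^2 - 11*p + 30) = 22*p - 2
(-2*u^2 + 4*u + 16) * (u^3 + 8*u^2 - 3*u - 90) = -2*u^5 - 12*u^4 + 54*u^3 + 296*u^2 - 408*u - 1440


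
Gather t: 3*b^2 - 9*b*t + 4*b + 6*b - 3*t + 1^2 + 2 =3*b^2 + 10*b + t*(-9*b - 3) + 3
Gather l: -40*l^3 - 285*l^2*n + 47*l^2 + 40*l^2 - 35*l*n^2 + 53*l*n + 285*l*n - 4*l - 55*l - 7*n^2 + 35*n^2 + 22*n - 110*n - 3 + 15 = -40*l^3 + l^2*(87 - 285*n) + l*(-35*n^2 + 338*n - 59) + 28*n^2 - 88*n + 12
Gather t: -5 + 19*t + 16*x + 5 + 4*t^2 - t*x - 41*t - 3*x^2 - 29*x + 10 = 4*t^2 + t*(-x - 22) - 3*x^2 - 13*x + 10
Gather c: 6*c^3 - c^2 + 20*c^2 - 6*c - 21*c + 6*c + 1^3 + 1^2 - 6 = 6*c^3 + 19*c^2 - 21*c - 4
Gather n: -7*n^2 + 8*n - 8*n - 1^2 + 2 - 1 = -7*n^2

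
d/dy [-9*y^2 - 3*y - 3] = -18*y - 3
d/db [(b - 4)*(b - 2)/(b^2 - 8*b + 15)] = 2*(-b^2 + 7*b - 13)/(b^4 - 16*b^3 + 94*b^2 - 240*b + 225)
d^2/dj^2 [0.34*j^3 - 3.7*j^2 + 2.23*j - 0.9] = 2.04*j - 7.4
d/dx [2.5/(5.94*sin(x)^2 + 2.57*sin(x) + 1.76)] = -(29.7*sin(x) + 6.425)*cos(x)/(5.94*sin(x)^2 + 2.57*sin(x) + 1.76)^2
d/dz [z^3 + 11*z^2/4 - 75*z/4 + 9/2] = 3*z^2 + 11*z/2 - 75/4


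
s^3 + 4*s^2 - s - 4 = (s - 1)*(s + 1)*(s + 4)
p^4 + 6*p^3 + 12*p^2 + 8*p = p*(p + 2)^3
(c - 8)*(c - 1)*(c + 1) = c^3 - 8*c^2 - c + 8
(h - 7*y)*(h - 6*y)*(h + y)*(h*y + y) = h^4*y - 12*h^3*y^2 + h^3*y + 29*h^2*y^3 - 12*h^2*y^2 + 42*h*y^4 + 29*h*y^3 + 42*y^4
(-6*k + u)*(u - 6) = -6*k*u + 36*k + u^2 - 6*u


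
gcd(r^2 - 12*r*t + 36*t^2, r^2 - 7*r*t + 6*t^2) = r - 6*t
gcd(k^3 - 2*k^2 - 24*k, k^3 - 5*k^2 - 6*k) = k^2 - 6*k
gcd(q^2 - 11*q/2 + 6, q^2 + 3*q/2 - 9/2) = q - 3/2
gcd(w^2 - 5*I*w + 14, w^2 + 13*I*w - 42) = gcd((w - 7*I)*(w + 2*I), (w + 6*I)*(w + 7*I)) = 1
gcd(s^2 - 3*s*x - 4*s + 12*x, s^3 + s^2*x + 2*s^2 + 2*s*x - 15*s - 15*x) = 1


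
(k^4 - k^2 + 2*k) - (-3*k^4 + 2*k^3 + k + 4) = 4*k^4 - 2*k^3 - k^2 + k - 4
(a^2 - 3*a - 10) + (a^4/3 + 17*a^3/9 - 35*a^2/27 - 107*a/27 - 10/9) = a^4/3 + 17*a^3/9 - 8*a^2/27 - 188*a/27 - 100/9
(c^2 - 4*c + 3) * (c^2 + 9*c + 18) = c^4 + 5*c^3 - 15*c^2 - 45*c + 54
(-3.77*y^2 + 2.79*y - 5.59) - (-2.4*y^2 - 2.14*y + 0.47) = -1.37*y^2 + 4.93*y - 6.06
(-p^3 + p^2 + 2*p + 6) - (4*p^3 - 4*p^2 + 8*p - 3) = -5*p^3 + 5*p^2 - 6*p + 9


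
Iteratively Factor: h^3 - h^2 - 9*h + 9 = (h + 3)*(h^2 - 4*h + 3) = (h - 3)*(h + 3)*(h - 1)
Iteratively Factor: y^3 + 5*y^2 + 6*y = (y + 2)*(y^2 + 3*y) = y*(y + 2)*(y + 3)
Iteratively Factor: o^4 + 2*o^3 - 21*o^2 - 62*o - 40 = (o + 2)*(o^3 - 21*o - 20) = (o + 1)*(o + 2)*(o^2 - o - 20) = (o + 1)*(o + 2)*(o + 4)*(o - 5)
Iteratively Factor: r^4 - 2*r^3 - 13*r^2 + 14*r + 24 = (r - 2)*(r^3 - 13*r - 12) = (r - 2)*(r + 1)*(r^2 - r - 12) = (r - 2)*(r + 1)*(r + 3)*(r - 4)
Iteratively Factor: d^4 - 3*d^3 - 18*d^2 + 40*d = (d - 2)*(d^3 - d^2 - 20*d) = (d - 2)*(d + 4)*(d^2 - 5*d) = (d - 5)*(d - 2)*(d + 4)*(d)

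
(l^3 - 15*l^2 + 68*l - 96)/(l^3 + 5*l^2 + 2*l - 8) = (l^3 - 15*l^2 + 68*l - 96)/(l^3 + 5*l^2 + 2*l - 8)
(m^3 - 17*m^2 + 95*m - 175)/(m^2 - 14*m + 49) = (m^2 - 10*m + 25)/(m - 7)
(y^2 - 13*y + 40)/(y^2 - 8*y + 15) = (y - 8)/(y - 3)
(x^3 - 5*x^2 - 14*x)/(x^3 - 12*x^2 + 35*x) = (x + 2)/(x - 5)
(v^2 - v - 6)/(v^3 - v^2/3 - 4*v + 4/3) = 3*(v - 3)/(3*v^2 - 7*v + 2)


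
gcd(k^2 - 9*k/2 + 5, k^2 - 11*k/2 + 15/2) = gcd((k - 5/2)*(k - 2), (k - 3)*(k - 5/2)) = k - 5/2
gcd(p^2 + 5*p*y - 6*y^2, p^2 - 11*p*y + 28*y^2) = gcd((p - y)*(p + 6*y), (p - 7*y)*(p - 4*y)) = 1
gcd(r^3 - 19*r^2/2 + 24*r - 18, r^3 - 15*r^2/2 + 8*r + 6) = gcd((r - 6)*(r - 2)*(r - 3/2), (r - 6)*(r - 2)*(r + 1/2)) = r^2 - 8*r + 12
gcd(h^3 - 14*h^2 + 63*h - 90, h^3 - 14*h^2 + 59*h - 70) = h - 5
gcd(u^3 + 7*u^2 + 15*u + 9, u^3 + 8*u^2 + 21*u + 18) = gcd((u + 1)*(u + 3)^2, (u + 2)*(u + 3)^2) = u^2 + 6*u + 9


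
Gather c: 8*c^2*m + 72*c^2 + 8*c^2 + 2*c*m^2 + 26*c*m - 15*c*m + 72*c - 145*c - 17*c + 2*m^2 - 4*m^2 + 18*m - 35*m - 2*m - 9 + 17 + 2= c^2*(8*m + 80) + c*(2*m^2 + 11*m - 90) - 2*m^2 - 19*m + 10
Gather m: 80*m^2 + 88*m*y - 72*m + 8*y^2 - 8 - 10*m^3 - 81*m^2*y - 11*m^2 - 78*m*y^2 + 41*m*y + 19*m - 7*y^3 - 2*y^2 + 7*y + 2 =-10*m^3 + m^2*(69 - 81*y) + m*(-78*y^2 + 129*y - 53) - 7*y^3 + 6*y^2 + 7*y - 6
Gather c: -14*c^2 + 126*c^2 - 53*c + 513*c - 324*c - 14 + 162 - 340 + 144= 112*c^2 + 136*c - 48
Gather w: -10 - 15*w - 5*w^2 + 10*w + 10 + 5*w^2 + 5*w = 0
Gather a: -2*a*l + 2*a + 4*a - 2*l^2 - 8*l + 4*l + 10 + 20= a*(6 - 2*l) - 2*l^2 - 4*l + 30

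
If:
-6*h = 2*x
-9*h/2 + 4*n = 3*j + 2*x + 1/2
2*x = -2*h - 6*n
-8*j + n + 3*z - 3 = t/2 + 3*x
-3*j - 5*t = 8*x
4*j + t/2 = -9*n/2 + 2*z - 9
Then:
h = -3909/4457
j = -6172/4457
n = -2606/4457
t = -15060/4457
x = 11727/4457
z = -1916/4457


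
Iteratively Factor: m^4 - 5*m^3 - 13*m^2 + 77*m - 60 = (m + 4)*(m^3 - 9*m^2 + 23*m - 15) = (m - 5)*(m + 4)*(m^2 - 4*m + 3) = (m - 5)*(m - 1)*(m + 4)*(m - 3)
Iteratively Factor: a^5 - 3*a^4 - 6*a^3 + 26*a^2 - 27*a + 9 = (a - 1)*(a^4 - 2*a^3 - 8*a^2 + 18*a - 9) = (a - 1)^2*(a^3 - a^2 - 9*a + 9) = (a - 3)*(a - 1)^2*(a^2 + 2*a - 3) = (a - 3)*(a - 1)^3*(a + 3)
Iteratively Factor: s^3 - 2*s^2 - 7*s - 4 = (s + 1)*(s^2 - 3*s - 4) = (s + 1)^2*(s - 4)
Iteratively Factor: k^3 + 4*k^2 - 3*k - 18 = (k - 2)*(k^2 + 6*k + 9) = (k - 2)*(k + 3)*(k + 3)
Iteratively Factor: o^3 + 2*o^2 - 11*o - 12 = (o + 1)*(o^2 + o - 12) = (o + 1)*(o + 4)*(o - 3)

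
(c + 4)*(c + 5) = c^2 + 9*c + 20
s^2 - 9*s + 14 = (s - 7)*(s - 2)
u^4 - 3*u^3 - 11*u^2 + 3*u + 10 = (u - 5)*(u - 1)*(u + 1)*(u + 2)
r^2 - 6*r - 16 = (r - 8)*(r + 2)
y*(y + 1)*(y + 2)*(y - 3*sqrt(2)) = y^4 - 3*sqrt(2)*y^3 + 3*y^3 - 9*sqrt(2)*y^2 + 2*y^2 - 6*sqrt(2)*y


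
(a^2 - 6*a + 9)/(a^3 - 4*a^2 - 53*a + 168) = (a - 3)/(a^2 - a - 56)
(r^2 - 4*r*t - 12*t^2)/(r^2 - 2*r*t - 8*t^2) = (r - 6*t)/(r - 4*t)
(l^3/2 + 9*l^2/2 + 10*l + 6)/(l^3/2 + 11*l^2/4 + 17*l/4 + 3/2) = 2*(l^2 + 7*l + 6)/(2*l^2 + 7*l + 3)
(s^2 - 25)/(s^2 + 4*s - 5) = (s - 5)/(s - 1)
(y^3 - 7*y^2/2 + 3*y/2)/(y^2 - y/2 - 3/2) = y*(-2*y^2 + 7*y - 3)/(-2*y^2 + y + 3)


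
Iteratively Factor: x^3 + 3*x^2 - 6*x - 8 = (x - 2)*(x^2 + 5*x + 4) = (x - 2)*(x + 4)*(x + 1)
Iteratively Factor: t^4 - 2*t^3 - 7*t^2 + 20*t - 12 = (t - 1)*(t^3 - t^2 - 8*t + 12) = (t - 2)*(t - 1)*(t^2 + t - 6) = (t - 2)^2*(t - 1)*(t + 3)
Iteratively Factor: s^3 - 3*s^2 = (s - 3)*(s^2) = s*(s - 3)*(s)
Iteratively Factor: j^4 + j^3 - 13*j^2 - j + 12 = (j - 1)*(j^3 + 2*j^2 - 11*j - 12) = (j - 1)*(j + 1)*(j^2 + j - 12) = (j - 1)*(j + 1)*(j + 4)*(j - 3)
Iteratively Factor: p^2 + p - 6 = (p + 3)*(p - 2)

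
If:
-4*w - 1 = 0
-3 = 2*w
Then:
No Solution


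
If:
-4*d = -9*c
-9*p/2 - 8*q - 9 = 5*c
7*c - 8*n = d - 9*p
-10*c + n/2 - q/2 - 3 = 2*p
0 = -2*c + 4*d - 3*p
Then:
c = -468/2321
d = -1053/2321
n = -12051/18568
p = -1092/2321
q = -13635/18568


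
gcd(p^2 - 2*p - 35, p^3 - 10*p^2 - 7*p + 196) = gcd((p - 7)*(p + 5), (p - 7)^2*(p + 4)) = p - 7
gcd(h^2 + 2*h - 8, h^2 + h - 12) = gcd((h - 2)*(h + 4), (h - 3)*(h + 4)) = h + 4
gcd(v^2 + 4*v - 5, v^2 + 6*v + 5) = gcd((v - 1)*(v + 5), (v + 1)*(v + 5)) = v + 5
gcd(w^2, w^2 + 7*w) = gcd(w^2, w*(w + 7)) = w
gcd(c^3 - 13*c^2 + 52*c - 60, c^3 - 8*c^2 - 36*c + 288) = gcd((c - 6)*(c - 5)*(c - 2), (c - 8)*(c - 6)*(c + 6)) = c - 6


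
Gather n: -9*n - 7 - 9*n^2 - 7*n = -9*n^2 - 16*n - 7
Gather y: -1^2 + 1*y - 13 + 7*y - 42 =8*y - 56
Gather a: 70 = 70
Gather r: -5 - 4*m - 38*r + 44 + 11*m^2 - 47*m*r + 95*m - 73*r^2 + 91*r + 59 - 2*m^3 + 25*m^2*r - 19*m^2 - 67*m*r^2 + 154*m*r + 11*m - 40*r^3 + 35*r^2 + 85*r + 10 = -2*m^3 - 8*m^2 + 102*m - 40*r^3 + r^2*(-67*m - 38) + r*(25*m^2 + 107*m + 138) + 108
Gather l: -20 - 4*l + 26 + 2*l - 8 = -2*l - 2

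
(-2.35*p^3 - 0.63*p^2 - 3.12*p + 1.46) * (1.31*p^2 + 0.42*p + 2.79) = -3.0785*p^5 - 1.8123*p^4 - 10.9083*p^3 - 1.1555*p^2 - 8.0916*p + 4.0734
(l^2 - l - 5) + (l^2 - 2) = 2*l^2 - l - 7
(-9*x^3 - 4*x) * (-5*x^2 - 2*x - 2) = 45*x^5 + 18*x^4 + 38*x^3 + 8*x^2 + 8*x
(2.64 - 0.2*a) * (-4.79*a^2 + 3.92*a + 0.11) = 0.958*a^3 - 13.4296*a^2 + 10.3268*a + 0.2904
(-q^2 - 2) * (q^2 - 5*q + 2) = -q^4 + 5*q^3 - 4*q^2 + 10*q - 4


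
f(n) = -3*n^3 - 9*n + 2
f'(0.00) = -9.00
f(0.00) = 2.00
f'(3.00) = -90.00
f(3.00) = -106.00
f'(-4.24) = -170.80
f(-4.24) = 268.84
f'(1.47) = -28.45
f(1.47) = -20.76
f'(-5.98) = -330.84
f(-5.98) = 697.36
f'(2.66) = -72.68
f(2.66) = -78.40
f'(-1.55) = -30.62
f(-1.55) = 27.12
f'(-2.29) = -56.20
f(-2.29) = 58.64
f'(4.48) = -189.63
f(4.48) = -308.07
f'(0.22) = -9.44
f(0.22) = -0.01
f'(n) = -9*n^2 - 9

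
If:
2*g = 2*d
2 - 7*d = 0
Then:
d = 2/7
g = 2/7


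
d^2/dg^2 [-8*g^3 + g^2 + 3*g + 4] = 2 - 48*g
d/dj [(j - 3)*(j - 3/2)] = 2*j - 9/2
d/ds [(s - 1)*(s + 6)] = 2*s + 5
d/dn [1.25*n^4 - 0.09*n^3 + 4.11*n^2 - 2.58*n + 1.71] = 5.0*n^3 - 0.27*n^2 + 8.22*n - 2.58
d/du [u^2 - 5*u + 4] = 2*u - 5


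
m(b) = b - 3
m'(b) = 1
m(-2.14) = -5.14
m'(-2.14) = 1.00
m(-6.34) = -9.34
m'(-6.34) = 1.00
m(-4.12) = -7.12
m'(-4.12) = 1.00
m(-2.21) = -5.21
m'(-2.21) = 1.00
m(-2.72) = -5.72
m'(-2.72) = 1.00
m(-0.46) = -3.46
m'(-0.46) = 1.00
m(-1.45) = -4.45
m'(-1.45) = 1.00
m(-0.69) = -3.69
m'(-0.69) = 1.00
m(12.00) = 9.00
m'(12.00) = 1.00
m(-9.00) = -12.00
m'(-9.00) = 1.00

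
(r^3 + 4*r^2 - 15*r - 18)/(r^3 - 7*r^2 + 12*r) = (r^2 + 7*r + 6)/(r*(r - 4))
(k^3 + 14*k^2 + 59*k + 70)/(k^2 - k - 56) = (k^2 + 7*k + 10)/(k - 8)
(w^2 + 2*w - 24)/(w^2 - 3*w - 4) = (w + 6)/(w + 1)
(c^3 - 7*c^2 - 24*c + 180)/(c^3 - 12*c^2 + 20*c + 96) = (c^2 - c - 30)/(c^2 - 6*c - 16)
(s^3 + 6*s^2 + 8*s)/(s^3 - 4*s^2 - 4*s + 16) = s*(s + 4)/(s^2 - 6*s + 8)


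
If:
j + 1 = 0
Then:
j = -1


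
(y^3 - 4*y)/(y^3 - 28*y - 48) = y*(y - 2)/(y^2 - 2*y - 24)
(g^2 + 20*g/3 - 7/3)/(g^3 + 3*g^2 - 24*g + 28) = (g - 1/3)/(g^2 - 4*g + 4)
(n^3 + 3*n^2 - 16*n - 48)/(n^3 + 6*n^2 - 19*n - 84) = (n + 4)/(n + 7)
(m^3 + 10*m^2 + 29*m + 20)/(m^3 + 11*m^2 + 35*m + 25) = (m + 4)/(m + 5)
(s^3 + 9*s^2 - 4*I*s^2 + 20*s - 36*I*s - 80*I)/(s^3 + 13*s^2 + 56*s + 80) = (s - 4*I)/(s + 4)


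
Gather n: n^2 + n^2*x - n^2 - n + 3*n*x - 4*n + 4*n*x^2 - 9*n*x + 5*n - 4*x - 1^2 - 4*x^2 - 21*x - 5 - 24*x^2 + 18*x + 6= n^2*x + n*(4*x^2 - 6*x) - 28*x^2 - 7*x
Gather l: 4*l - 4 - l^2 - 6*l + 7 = -l^2 - 2*l + 3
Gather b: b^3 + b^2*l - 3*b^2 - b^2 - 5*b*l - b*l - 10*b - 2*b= b^3 + b^2*(l - 4) + b*(-6*l - 12)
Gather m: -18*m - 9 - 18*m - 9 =-36*m - 18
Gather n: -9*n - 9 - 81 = -9*n - 90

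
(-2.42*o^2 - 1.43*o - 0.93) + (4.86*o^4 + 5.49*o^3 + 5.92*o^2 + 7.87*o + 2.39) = 4.86*o^4 + 5.49*o^3 + 3.5*o^2 + 6.44*o + 1.46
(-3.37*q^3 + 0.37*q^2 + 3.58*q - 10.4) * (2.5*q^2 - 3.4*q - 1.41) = -8.425*q^5 + 12.383*q^4 + 12.4437*q^3 - 38.6937*q^2 + 30.3122*q + 14.664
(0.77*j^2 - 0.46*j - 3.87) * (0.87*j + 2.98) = 0.6699*j^3 + 1.8944*j^2 - 4.7377*j - 11.5326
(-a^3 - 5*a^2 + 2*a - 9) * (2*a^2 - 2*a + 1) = -2*a^5 - 8*a^4 + 13*a^3 - 27*a^2 + 20*a - 9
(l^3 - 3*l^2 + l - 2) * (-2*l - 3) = -2*l^4 + 3*l^3 + 7*l^2 + l + 6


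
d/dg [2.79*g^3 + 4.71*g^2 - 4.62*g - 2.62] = 8.37*g^2 + 9.42*g - 4.62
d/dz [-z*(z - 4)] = 4 - 2*z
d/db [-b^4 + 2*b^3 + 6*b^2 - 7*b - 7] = -4*b^3 + 6*b^2 + 12*b - 7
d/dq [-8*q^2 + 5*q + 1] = 5 - 16*q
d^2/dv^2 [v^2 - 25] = 2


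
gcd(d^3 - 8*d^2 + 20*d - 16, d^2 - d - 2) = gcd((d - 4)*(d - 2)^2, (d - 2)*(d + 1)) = d - 2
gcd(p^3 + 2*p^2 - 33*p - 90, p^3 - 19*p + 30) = p + 5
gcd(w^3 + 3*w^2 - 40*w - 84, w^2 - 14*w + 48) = w - 6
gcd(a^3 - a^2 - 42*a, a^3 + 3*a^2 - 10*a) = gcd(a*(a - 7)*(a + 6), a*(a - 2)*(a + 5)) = a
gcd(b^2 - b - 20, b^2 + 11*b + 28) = b + 4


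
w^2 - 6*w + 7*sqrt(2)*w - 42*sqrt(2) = (w - 6)*(w + 7*sqrt(2))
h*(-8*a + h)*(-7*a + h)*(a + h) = 56*a^3*h + 41*a^2*h^2 - 14*a*h^3 + h^4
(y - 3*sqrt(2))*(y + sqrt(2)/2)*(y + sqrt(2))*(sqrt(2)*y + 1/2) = sqrt(2)*y^4 - 5*y^3/2 - 35*sqrt(2)*y^2/4 - 10*y - 3*sqrt(2)/2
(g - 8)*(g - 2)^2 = g^3 - 12*g^2 + 36*g - 32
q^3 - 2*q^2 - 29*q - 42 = (q - 7)*(q + 2)*(q + 3)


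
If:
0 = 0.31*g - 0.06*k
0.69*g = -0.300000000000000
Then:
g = -0.43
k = -2.25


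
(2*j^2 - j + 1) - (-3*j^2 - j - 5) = 5*j^2 + 6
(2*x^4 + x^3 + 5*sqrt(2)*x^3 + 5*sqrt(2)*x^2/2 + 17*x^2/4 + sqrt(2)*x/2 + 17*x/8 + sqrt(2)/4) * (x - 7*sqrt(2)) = 2*x^5 - 9*sqrt(2)*x^4 + x^4 - 263*x^3/4 - 9*sqrt(2)*x^3/2 - 117*sqrt(2)*x^2/4 - 263*x^2/8 - 117*sqrt(2)*x/8 - 7*x - 7/2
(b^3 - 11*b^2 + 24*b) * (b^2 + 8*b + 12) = b^5 - 3*b^4 - 52*b^3 + 60*b^2 + 288*b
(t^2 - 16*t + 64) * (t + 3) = t^3 - 13*t^2 + 16*t + 192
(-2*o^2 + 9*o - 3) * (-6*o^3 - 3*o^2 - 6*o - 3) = 12*o^5 - 48*o^4 + 3*o^3 - 39*o^2 - 9*o + 9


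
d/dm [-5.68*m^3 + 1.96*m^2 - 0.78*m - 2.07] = -17.04*m^2 + 3.92*m - 0.78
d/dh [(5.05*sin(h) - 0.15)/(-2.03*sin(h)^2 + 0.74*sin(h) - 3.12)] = (10.2515*sin(h)^2 - 0.609*sin(h) - 15.645)*cos(h)/(4.1209*sin(h)^4 - 3.0044*sin(h)^3 + 13.2148*sin(h)^2 - 4.6176*sin(h) + 9.7344)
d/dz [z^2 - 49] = 2*z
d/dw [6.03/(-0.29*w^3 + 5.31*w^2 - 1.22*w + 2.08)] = (5.2461*w^2 - 64.0386*w + 7.3566)/(0.29*w^3 - 5.31*w^2 + 1.22*w - 2.08)^2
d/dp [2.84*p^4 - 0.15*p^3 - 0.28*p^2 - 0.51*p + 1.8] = 11.36*p^3 - 0.45*p^2 - 0.56*p - 0.51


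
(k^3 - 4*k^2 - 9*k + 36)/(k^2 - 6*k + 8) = (k^2 - 9)/(k - 2)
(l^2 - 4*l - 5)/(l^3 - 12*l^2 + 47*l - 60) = (l + 1)/(l^2 - 7*l + 12)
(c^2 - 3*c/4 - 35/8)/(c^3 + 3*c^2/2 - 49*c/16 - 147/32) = 4*(2*c - 5)/(8*c^2 - 2*c - 21)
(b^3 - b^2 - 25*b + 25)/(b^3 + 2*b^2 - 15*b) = (b^2 - 6*b + 5)/(b*(b - 3))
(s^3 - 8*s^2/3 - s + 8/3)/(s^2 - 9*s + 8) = (3*s^2 - 5*s - 8)/(3*(s - 8))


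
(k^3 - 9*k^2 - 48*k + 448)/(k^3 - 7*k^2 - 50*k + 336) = (k - 8)/(k - 6)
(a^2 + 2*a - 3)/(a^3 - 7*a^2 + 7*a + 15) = (a^2 + 2*a - 3)/(a^3 - 7*a^2 + 7*a + 15)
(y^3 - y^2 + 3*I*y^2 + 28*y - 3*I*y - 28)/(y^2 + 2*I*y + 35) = (y^2 - y*(1 + 4*I) + 4*I)/(y - 5*I)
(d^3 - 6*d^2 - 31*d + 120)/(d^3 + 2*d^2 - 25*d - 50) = (d^2 - 11*d + 24)/(d^2 - 3*d - 10)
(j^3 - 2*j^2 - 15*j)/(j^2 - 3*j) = (j^2 - 2*j - 15)/(j - 3)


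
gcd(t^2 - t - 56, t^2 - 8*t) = t - 8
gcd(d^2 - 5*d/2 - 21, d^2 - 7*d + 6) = d - 6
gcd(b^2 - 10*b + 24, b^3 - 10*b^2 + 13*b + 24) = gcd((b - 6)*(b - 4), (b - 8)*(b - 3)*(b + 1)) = 1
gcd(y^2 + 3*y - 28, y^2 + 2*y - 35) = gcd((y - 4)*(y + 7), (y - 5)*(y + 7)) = y + 7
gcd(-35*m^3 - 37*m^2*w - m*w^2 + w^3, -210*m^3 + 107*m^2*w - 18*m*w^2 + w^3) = -7*m + w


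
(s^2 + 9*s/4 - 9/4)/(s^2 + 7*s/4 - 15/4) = (4*s - 3)/(4*s - 5)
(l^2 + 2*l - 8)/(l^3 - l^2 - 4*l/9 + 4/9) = 9*(l^2 + 2*l - 8)/(9*l^3 - 9*l^2 - 4*l + 4)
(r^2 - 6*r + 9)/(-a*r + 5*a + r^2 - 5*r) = (-r^2 + 6*r - 9)/(a*r - 5*a - r^2 + 5*r)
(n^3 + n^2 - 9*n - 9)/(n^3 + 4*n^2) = (n^3 + n^2 - 9*n - 9)/(n^2*(n + 4))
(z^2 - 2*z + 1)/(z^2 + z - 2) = (z - 1)/(z + 2)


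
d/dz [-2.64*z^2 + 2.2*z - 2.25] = 2.2 - 5.28*z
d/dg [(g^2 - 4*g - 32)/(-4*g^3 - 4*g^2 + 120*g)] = (g^4 - 8*g^3 - 70*g^2 - 64*g + 960)/(4*g^2*(g^4 + 2*g^3 - 59*g^2 - 60*g + 900))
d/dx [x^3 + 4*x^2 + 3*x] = 3*x^2 + 8*x + 3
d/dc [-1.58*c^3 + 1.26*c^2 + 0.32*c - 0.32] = -4.74*c^2 + 2.52*c + 0.32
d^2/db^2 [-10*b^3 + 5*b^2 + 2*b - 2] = 10 - 60*b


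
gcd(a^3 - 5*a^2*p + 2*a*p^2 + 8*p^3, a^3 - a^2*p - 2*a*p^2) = -a^2 + a*p + 2*p^2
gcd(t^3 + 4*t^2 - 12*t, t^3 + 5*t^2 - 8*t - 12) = t^2 + 4*t - 12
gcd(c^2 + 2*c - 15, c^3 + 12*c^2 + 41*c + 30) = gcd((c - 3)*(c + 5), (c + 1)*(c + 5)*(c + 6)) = c + 5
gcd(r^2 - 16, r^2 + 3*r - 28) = r - 4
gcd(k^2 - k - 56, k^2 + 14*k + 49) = k + 7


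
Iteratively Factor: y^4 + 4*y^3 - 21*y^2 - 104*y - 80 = (y + 4)*(y^3 - 21*y - 20) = (y - 5)*(y + 4)*(y^2 + 5*y + 4) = (y - 5)*(y + 1)*(y + 4)*(y + 4)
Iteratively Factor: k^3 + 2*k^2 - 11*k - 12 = (k + 1)*(k^2 + k - 12) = (k - 3)*(k + 1)*(k + 4)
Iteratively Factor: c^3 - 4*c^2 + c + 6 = (c - 2)*(c^2 - 2*c - 3) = (c - 3)*(c - 2)*(c + 1)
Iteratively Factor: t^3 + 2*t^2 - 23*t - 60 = (t + 3)*(t^2 - t - 20) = (t - 5)*(t + 3)*(t + 4)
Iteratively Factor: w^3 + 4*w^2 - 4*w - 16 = (w - 2)*(w^2 + 6*w + 8) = (w - 2)*(w + 2)*(w + 4)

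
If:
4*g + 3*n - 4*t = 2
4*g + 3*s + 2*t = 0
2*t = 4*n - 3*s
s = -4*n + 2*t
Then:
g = 2/9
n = -2/9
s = 0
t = -4/9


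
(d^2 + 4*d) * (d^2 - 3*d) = d^4 + d^3 - 12*d^2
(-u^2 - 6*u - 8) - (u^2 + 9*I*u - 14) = -2*u^2 - 6*u - 9*I*u + 6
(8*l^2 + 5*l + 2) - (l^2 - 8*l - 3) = 7*l^2 + 13*l + 5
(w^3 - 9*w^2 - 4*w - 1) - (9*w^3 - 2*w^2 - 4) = -8*w^3 - 7*w^2 - 4*w + 3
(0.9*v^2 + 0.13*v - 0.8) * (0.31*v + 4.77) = 0.279*v^3 + 4.3333*v^2 + 0.3721*v - 3.816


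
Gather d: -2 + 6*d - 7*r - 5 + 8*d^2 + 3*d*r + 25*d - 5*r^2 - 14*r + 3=8*d^2 + d*(3*r + 31) - 5*r^2 - 21*r - 4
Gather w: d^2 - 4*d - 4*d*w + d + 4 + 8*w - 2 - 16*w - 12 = d^2 - 3*d + w*(-4*d - 8) - 10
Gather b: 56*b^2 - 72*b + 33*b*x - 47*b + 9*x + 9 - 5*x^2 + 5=56*b^2 + b*(33*x - 119) - 5*x^2 + 9*x + 14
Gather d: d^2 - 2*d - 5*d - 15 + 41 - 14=d^2 - 7*d + 12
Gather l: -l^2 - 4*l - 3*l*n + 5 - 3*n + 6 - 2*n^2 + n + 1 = -l^2 + l*(-3*n - 4) - 2*n^2 - 2*n + 12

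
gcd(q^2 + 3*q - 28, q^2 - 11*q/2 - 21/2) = 1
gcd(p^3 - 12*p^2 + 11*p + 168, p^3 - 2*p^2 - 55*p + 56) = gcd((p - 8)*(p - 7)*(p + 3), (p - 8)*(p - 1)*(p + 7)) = p - 8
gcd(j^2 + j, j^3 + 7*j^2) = j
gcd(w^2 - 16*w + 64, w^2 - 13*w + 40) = w - 8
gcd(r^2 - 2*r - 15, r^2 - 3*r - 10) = r - 5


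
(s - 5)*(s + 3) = s^2 - 2*s - 15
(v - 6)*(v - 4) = v^2 - 10*v + 24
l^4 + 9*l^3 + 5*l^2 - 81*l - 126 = (l - 3)*(l + 2)*(l + 3)*(l + 7)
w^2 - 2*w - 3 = (w - 3)*(w + 1)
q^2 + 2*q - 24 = (q - 4)*(q + 6)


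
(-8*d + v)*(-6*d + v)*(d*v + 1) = 48*d^3*v - 14*d^2*v^2 + 48*d^2 + d*v^3 - 14*d*v + v^2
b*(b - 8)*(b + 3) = b^3 - 5*b^2 - 24*b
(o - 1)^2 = o^2 - 2*o + 1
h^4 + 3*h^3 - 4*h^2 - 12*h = h*(h - 2)*(h + 2)*(h + 3)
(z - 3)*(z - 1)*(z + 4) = z^3 - 13*z + 12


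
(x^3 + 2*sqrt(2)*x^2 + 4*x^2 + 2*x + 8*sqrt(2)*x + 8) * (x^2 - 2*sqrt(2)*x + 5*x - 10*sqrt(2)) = x^5 + 9*x^4 + 14*x^3 - 54*x^2 - 4*sqrt(2)*x^2 - 120*x - 36*sqrt(2)*x - 80*sqrt(2)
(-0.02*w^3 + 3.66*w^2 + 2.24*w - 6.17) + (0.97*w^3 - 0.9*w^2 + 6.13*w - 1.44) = 0.95*w^3 + 2.76*w^2 + 8.37*w - 7.61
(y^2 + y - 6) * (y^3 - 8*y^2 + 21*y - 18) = y^5 - 7*y^4 + 7*y^3 + 51*y^2 - 144*y + 108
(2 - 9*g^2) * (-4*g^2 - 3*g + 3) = 36*g^4 + 27*g^3 - 35*g^2 - 6*g + 6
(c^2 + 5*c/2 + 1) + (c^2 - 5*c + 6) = 2*c^2 - 5*c/2 + 7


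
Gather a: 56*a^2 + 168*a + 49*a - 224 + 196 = 56*a^2 + 217*a - 28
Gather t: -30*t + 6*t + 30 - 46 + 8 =-24*t - 8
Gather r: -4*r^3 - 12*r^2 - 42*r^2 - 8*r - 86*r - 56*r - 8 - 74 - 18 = -4*r^3 - 54*r^2 - 150*r - 100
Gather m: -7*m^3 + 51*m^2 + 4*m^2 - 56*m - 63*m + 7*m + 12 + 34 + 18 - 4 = -7*m^3 + 55*m^2 - 112*m + 60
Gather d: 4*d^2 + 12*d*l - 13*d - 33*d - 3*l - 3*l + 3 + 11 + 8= 4*d^2 + d*(12*l - 46) - 6*l + 22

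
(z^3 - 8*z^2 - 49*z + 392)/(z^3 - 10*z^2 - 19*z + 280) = (z + 7)/(z + 5)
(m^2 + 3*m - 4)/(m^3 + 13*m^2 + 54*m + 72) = (m - 1)/(m^2 + 9*m + 18)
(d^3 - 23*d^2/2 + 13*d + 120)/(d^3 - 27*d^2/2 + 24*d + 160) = (d - 6)/(d - 8)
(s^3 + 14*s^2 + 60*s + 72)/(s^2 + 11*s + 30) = (s^2 + 8*s + 12)/(s + 5)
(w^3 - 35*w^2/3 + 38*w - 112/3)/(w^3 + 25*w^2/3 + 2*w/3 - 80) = (w^2 - 9*w + 14)/(w^2 + 11*w + 30)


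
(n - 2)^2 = n^2 - 4*n + 4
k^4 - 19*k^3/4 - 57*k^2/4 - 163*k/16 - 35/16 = (k - 7)*(k + 1/2)^2*(k + 5/4)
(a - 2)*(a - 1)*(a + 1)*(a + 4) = a^4 + 2*a^3 - 9*a^2 - 2*a + 8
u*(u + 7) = u^2 + 7*u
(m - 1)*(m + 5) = m^2 + 4*m - 5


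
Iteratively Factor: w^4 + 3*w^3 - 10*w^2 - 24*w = (w)*(w^3 + 3*w^2 - 10*w - 24) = w*(w + 2)*(w^2 + w - 12) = w*(w + 2)*(w + 4)*(w - 3)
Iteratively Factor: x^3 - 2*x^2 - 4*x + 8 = (x - 2)*(x^2 - 4) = (x - 2)^2*(x + 2)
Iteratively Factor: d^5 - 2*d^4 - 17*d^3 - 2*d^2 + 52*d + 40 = (d - 2)*(d^4 - 17*d^2 - 36*d - 20) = (d - 2)*(d + 2)*(d^3 - 2*d^2 - 13*d - 10) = (d - 2)*(d + 1)*(d + 2)*(d^2 - 3*d - 10) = (d - 2)*(d + 1)*(d + 2)^2*(d - 5)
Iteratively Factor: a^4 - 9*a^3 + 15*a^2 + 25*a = (a)*(a^3 - 9*a^2 + 15*a + 25) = a*(a - 5)*(a^2 - 4*a - 5) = a*(a - 5)*(a + 1)*(a - 5)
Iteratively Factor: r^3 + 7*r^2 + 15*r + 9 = (r + 3)*(r^2 + 4*r + 3) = (r + 3)^2*(r + 1)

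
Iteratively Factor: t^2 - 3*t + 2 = (t - 1)*(t - 2)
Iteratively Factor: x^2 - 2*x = (x - 2)*(x)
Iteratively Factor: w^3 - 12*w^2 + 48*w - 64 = (w - 4)*(w^2 - 8*w + 16) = (w - 4)^2*(w - 4)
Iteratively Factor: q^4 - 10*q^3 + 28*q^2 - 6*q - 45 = (q - 3)*(q^3 - 7*q^2 + 7*q + 15) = (q - 3)*(q + 1)*(q^2 - 8*q + 15) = (q - 3)^2*(q + 1)*(q - 5)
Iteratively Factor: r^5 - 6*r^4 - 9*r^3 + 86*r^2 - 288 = (r + 3)*(r^4 - 9*r^3 + 18*r^2 + 32*r - 96) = (r - 4)*(r + 3)*(r^3 - 5*r^2 - 2*r + 24) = (r - 4)*(r + 2)*(r + 3)*(r^2 - 7*r + 12) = (r - 4)^2*(r + 2)*(r + 3)*(r - 3)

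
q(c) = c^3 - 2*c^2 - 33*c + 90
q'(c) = 3*c^2 - 4*c - 33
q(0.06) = 88.01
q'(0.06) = -33.23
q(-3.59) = 136.43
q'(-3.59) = 20.02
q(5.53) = 15.46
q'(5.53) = 36.62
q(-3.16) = 142.75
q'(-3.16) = 9.60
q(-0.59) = 108.57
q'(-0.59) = -29.60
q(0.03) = 89.01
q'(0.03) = -33.12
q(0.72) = 65.58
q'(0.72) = -34.32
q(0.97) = 57.02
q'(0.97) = -34.06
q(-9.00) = -504.00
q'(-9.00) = 246.00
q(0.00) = 90.00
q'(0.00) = -33.00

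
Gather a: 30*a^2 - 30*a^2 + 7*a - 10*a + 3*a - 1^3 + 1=0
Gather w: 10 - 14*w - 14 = -14*w - 4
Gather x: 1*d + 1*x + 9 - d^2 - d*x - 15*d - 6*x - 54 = -d^2 - 14*d + x*(-d - 5) - 45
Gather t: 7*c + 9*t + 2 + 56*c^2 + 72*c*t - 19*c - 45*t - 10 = 56*c^2 - 12*c + t*(72*c - 36) - 8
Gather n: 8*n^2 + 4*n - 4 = 8*n^2 + 4*n - 4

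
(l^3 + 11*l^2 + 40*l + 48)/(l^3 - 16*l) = (l^2 + 7*l + 12)/(l*(l - 4))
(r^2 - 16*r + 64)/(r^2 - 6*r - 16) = (r - 8)/(r + 2)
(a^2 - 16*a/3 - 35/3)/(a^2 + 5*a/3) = (a - 7)/a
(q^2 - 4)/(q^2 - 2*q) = (q + 2)/q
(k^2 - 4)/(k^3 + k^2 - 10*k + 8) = (k + 2)/(k^2 + 3*k - 4)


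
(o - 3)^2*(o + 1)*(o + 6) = o^4 + o^3 - 27*o^2 + 27*o + 54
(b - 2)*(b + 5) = b^2 + 3*b - 10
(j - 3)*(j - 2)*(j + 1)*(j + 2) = j^4 - 2*j^3 - 7*j^2 + 8*j + 12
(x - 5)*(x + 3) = x^2 - 2*x - 15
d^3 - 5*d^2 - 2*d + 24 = (d - 4)*(d - 3)*(d + 2)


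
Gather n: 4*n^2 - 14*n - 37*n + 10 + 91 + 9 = 4*n^2 - 51*n + 110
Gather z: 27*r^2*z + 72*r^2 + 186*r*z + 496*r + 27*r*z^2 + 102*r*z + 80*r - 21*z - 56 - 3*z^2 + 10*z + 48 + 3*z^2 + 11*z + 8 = 72*r^2 + 27*r*z^2 + 576*r + z*(27*r^2 + 288*r)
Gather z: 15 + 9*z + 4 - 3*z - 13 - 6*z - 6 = 0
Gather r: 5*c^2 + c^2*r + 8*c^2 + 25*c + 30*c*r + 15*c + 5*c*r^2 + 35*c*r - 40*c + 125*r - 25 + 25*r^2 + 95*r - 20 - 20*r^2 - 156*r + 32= 13*c^2 + r^2*(5*c + 5) + r*(c^2 + 65*c + 64) - 13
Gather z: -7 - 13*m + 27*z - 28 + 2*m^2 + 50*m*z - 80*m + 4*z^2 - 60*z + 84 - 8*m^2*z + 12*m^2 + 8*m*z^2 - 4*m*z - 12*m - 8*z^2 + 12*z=14*m^2 - 105*m + z^2*(8*m - 4) + z*(-8*m^2 + 46*m - 21) + 49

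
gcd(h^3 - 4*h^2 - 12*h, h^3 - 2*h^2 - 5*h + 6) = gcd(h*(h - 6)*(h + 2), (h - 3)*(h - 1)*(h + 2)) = h + 2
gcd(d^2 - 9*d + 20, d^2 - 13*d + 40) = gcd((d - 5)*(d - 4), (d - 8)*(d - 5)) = d - 5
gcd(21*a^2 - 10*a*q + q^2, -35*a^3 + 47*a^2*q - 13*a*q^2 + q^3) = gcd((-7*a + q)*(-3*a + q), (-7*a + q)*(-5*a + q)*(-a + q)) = -7*a + q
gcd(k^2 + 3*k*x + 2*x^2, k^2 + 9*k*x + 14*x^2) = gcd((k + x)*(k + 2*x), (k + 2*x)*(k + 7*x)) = k + 2*x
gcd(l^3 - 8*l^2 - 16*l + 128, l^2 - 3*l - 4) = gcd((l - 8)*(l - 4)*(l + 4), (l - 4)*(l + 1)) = l - 4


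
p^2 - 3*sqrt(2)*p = p*(p - 3*sqrt(2))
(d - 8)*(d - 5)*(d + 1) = d^3 - 12*d^2 + 27*d + 40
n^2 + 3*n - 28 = (n - 4)*(n + 7)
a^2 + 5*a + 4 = (a + 1)*(a + 4)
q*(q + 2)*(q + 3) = q^3 + 5*q^2 + 6*q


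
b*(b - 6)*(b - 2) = b^3 - 8*b^2 + 12*b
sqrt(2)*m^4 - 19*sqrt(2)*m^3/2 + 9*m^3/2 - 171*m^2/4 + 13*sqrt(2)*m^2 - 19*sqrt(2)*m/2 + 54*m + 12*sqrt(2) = (m - 8)*(m - 3/2)*(m + 2*sqrt(2))*(sqrt(2)*m + 1/2)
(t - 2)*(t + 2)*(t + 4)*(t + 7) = t^4 + 11*t^3 + 24*t^2 - 44*t - 112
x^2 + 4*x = x*(x + 4)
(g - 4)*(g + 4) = g^2 - 16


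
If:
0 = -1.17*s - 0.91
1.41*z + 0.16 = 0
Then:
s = -0.78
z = -0.11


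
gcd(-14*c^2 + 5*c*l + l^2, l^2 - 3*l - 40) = 1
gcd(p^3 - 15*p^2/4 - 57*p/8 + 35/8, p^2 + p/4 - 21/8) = p + 7/4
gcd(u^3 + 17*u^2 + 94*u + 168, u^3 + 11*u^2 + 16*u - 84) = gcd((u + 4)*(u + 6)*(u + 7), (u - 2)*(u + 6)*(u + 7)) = u^2 + 13*u + 42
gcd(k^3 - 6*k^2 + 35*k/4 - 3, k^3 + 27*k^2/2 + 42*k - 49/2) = k - 1/2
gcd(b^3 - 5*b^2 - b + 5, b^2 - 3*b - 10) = b - 5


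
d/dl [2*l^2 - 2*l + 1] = 4*l - 2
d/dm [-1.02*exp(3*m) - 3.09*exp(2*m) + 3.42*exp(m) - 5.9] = (-3.06*exp(2*m) - 6.18*exp(m) + 3.42)*exp(m)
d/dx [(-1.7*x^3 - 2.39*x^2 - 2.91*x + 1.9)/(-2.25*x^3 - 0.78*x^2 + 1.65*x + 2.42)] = (-4.0515*x^4 - 18.705*x^3 - 5.7303*x^2 - 8.6036*x - 10.1772)/(5.0625*x^6 + 3.51*x^5 - 6.8166*x^4 - 13.464*x^3 - 1.0527*x^2 + 7.986*x + 5.8564)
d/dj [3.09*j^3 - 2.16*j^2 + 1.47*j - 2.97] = 9.27*j^2 - 4.32*j + 1.47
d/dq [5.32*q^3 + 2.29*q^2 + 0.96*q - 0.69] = 15.96*q^2 + 4.58*q + 0.96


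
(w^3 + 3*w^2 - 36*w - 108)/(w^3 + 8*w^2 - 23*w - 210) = (w^2 - 3*w - 18)/(w^2 + 2*w - 35)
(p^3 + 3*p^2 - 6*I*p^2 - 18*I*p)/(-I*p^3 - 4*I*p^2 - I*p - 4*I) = p*(I*p^2 + 3*p*(2 + I) + 18)/(p^3 + 4*p^2 + p + 4)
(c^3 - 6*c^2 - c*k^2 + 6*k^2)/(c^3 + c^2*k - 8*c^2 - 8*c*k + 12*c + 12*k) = (c - k)/(c - 2)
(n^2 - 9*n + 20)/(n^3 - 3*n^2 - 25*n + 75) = (n - 4)/(n^2 + 2*n - 15)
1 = 1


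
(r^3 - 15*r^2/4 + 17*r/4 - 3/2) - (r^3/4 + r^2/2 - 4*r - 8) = 3*r^3/4 - 17*r^2/4 + 33*r/4 + 13/2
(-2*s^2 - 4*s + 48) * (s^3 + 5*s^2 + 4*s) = -2*s^5 - 14*s^4 + 20*s^3 + 224*s^2 + 192*s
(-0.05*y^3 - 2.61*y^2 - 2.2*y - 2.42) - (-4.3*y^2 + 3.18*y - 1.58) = -0.05*y^3 + 1.69*y^2 - 5.38*y - 0.84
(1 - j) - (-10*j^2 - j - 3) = 10*j^2 + 4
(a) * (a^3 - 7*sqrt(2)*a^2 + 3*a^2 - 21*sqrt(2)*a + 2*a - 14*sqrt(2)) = a^4 - 7*sqrt(2)*a^3 + 3*a^3 - 21*sqrt(2)*a^2 + 2*a^2 - 14*sqrt(2)*a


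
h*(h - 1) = h^2 - h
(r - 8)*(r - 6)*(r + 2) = r^3 - 12*r^2 + 20*r + 96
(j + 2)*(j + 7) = j^2 + 9*j + 14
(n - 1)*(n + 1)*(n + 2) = n^3 + 2*n^2 - n - 2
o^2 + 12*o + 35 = (o + 5)*(o + 7)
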